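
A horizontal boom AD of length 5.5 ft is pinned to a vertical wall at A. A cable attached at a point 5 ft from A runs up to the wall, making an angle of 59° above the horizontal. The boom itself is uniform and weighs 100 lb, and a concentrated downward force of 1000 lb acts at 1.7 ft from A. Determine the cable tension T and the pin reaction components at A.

T = 460.8 lb, A_x = 237.3 lb, A_y = 705.0 lb

ΣM about A: T·sin59°·5 − 100·2.75 − 1000·1.7 = 0 → T = 1975/(5·0.857167) = 460.82 ≈ 460.8 lb.
ΣF_x = 0: A_x − T·cos59° = 0 → A_x = 460.82 × 0.515038 = 237.3 lb.
ΣF_y = 0: A_y + T·sin59° − 100 − 1000 = 0 → A_y = 1100 − 460.82 × 0.857167 = 705.0 lb.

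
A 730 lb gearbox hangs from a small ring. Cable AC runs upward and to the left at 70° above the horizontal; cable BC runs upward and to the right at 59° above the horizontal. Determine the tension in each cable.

ΣF_x = 0: −T_AC·cos70° + T_BC·cos59° = 0 → T_BC = 0.664068·T_AC.
ΣF_y = 0: T_AC·sin70° + T_BC·sin59° = 730.
Substitute: T_AC·(0.939693 + 0.664068·0.857167) = 730 → T_AC = 483.793 ≈ 483.8 lb.
Then T_BC = 0.664068 × 483.793 = 321.3 lb.

T_AC = 483.8 lb, T_BC = 321.3 lb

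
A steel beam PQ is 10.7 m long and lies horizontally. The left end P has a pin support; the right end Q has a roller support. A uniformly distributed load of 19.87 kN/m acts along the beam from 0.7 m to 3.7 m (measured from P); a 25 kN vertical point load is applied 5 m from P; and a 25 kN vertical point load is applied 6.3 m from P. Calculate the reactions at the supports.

P_x = 0, P_y = 70.95 kN, Q_y = 38.66 kN

Resultant of the distributed load: 19.87 × 3 = 59.61 kN at 2.2 m from P.
Taking moments about P: Q_y·10.7 − (19.87·3)·2.2 − 25·5 − 25·6.3 = 0 → Q_y = 413.642/10.7 = 38.6581 ≈ 38.66 kN.
ΣF_y = 0: P_y + 38.6581 − 19.87·3 − 25 − 25 = 0 → P_y = 70.95 kN.
ΣF_x = 0: no horizontal applied forces, so P_x = 0.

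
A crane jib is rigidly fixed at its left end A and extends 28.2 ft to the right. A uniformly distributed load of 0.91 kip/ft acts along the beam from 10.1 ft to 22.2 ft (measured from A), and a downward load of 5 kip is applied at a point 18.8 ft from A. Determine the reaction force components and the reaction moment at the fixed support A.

Resultant of the distributed load: 0.91 × 12.1 = 11.011 kip at 16.15 ft from A.
ΣF_x = 0: A_x = 0.
ΣF_y = 0: A_y − 0.91·12.1 − 5 = 0 → A_y = 16.01 kip.
ΣM about A: M_A − (0.91·12.1)·16.15 − 5·18.8 = 0 → M_A = 271.8 kip·ft.

A_x = 0, A_y = 16.01 kip, M_A = 271.8 kip·ft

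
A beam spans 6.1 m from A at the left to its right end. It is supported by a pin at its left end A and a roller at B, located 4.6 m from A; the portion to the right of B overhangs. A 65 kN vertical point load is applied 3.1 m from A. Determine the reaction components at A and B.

A_x = 0, A_y = 21.20 kN, B_y = 43.80 kN

Taking moments about A: B_y·4.6 − 65·3.1 = 0 → B_y = 201.5/4.6 = 43.8043 ≈ 43.80 kN.
ΣF_y = 0: A_y + 43.8043 − 65 = 0 → A_y = 21.20 kN.
ΣF_x = 0: no horizontal applied forces, so A_x = 0.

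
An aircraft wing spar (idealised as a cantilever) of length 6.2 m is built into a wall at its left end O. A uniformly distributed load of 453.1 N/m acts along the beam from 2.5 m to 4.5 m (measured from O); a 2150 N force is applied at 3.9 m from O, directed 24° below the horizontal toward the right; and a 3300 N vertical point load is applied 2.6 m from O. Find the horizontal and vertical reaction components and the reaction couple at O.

Resultant of the distributed load: 453.1 × 2 = 906.2 N at 3.5 m from O.
ΣF_x = 0: O_x + 2150·cos24° = 0 → O_x = -1964 N.
ΣF_y = 0: O_y − 453.1·2 − 2150·sin24° − 3300 = 0 → O_y = 5081 N.
ΣM about O: M_O − (453.1·2)·3.5 − 2150·sin24°·3.9 − 3300·2.6 = 0 → M_O = 15160 N·m.

O_x = -1964 N, O_y = 5081 N, M_O = 15160 N·m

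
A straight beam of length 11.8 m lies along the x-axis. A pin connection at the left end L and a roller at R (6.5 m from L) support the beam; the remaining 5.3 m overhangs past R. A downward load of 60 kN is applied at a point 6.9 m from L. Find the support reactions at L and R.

Moments about L: R_y·6.5 − 60·6.9 = 0 → R_y = 414/6.5 = 63.6923 ≈ 63.69 kN.
ΣF_y = 0: L_y + 63.6923 − 60 = 0 → L_y = -3.692 kN.
ΣF_x = 0: no horizontal applied forces, so L_x = 0.

L_x = 0, L_y = -3.692 kN, R_y = 63.69 kN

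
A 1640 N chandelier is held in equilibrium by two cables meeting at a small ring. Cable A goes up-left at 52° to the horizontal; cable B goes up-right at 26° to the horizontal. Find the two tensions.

ΣF_x = 0: −T_A·cos52° + T_B·cos26° = 0 → T_B = 0.684986·T_A.
ΣF_y = 0: T_A·sin52° + T_B·sin26° = 1640.
Substitute: T_A·(0.788011 + 0.684986·0.438371) = 1640 → T_A = 1506.95 ≈ 1507 N.
Then T_B = 0.684986 × 1506.95 = 1032 N.

T_A = 1507 N, T_B = 1032 N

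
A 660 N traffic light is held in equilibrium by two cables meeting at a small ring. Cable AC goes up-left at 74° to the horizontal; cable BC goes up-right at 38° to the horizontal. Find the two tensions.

T_AC = 560.9 N, T_BC = 196.2 N

ΣF_x = 0: −T_AC·cos74° + T_BC·cos38° = 0 → T_BC = 0.349789·T_AC.
ΣF_y = 0: T_AC·sin74° + T_BC·sin38° = 660.
Substitute: T_AC·(0.961262 + 0.349789·0.615661) = 660 → T_AC = 560.932 ≈ 560.9 N.
Then T_BC = 0.349789 × 560.932 = 196.2 N.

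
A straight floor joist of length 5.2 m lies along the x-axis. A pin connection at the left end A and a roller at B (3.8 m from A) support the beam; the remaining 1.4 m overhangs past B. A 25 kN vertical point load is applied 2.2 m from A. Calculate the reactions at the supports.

ΣM about A: B_y·3.8 − 25·2.2 = 0 → B_y = 55/3.8 = 14.4737 ≈ 14.47 kN.
ΣF_y = 0: A_y + 14.4737 − 25 = 0 → A_y = 10.53 kN.
ΣF_x = 0: no horizontal applied forces, so A_x = 0.

A_x = 0, A_y = 10.53 kN, B_y = 14.47 kN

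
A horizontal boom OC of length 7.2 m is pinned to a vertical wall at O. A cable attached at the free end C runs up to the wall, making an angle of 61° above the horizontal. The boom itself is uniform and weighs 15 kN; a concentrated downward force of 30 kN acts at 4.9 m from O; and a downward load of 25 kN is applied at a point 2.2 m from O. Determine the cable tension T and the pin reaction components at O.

ΣM about O: T·sin61°·7.2 − 15·3.6 − 30·4.9 − 25·2.2 = 0 → T = 256/(7.2·0.87462) = 40.6526 ≈ 40.65 kN.
ΣF_x = 0: O_x − T·cos61° = 0 → O_x = 40.6526 × 0.48481 = 19.71 kN.
ΣF_y = 0: O_y + T·sin61° − 15 − 30 − 25 = 0 → O_y = 70 − 40.6526 × 0.87462 = 34.44 kN.

T = 40.65 kN, O_x = 19.71 kN, O_y = 34.44 kN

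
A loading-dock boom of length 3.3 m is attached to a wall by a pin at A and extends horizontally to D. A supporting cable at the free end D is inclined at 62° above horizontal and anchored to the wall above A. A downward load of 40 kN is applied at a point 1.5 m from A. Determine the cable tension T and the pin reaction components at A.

ΣM about A: T·sin62°·3.3 − 40·1.5 = 0 → T = 60/(3.3·0.882948) = 20.5922 ≈ 20.59 kN.
ΣF_x = 0: A_x − T·cos62° = 0 → A_x = 20.5922 × 0.469472 = 9.667 kN.
ΣF_y = 0: A_y + T·sin62° − 40 = 0 → A_y = 40 − 20.5922 × 0.882948 = 21.82 kN.

T = 20.59 kN, A_x = 9.667 kN, A_y = 21.82 kN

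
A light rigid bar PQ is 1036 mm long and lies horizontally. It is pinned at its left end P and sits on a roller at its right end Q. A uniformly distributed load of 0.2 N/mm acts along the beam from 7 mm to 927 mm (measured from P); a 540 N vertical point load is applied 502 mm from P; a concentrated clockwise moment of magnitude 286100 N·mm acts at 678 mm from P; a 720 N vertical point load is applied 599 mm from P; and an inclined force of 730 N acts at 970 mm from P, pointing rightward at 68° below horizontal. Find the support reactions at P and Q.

P_x = -273.5 N, P_y = 450.1 N, Q_y = 1671 N

Resultant of the distributed load: 0.2 × 920 = 184 N at 467 mm from P.
Taking moments about P: Q_y·1036 − (0.2·920)·467 − 540·502 − 286100 − 720·599 − 730·sin68°·970 = 0 → Q_y = 1730930/1036 = 1670.78 ≈ 1671 N.
ΣF_y = 0: P_y + 1670.78 − 0.2·920 − 540 − 720 − 730·sin68° = 0 → P_y = 450.1 N.
ΣF_x = 0: P_x + 730·cos68° = 0 → P_x = -273.5 N.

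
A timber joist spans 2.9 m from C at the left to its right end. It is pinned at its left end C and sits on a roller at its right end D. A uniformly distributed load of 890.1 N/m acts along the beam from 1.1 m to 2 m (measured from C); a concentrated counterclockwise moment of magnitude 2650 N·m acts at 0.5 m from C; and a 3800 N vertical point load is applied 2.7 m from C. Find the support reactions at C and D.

C_x = 0, C_y = 1549 N, D_y = 3052 N

Resultant of the distributed load: 890.1 × 0.9 = 801.09 N at 1.55 m from C.
ΣM about C: D_y·2.9 − (890.1·0.9)·1.55 + 2650 − 3800·2.7 = 0 → D_y = 8851.6895/2.9 = 3052.31 ≈ 3052 N.
ΣF_y = 0: C_y + 3052.31 − 890.1·0.9 − 3800 = 0 → C_y = 1549 N.
ΣF_x = 0: no horizontal applied forces, so C_x = 0.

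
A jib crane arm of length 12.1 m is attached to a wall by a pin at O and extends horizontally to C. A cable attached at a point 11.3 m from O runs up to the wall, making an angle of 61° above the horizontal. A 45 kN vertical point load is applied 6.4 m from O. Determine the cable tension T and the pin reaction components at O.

T = 29.14 kN, O_x = 14.13 kN, O_y = 19.51 kN

ΣM about O: T·sin61°·11.3 − 45·6.4 = 0 → T = 288/(11.3·0.87462) = 29.1403 ≈ 29.14 kN.
ΣF_x = 0: O_x − T·cos61° = 0 → O_x = 29.1403 × 0.48481 = 14.13 kN.
ΣF_y = 0: O_y + T·sin61° − 45 = 0 → O_y = 45 − 29.1403 × 0.87462 = 19.51 kN.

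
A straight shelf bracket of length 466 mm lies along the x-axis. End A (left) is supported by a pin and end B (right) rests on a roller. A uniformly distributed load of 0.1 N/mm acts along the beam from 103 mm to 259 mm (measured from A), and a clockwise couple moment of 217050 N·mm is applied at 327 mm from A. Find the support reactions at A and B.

A_x = 0, A_y = -456.2 N, B_y = 471.8 N

Resultant of the distributed load: 0.1 × 156 = 15.6 N at 181 mm from A.
ΣM about A: B_y·466 − (0.1·156)·181 − 217050 = 0 → B_y = 219873.6/466 = 471.832 ≈ 471.8 N.
ΣF_y = 0: A_y + 471.832 − 0.1·156 = 0 → A_y = -456.2 N.
ΣF_x = 0: no horizontal applied forces, so A_x = 0.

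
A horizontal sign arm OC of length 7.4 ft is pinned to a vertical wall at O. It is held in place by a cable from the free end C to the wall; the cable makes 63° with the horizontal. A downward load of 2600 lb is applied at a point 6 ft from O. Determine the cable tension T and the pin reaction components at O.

T = 2366 lb, O_x = 1074 lb, O_y = 491.9 lb

ΣM about O: T·sin63°·7.4 − 2600·6 = 0 → T = 15600/(7.4·0.891007) = 2365.98 ≈ 2366 lb.
ΣF_x = 0: O_x − T·cos63° = 0 → O_x = 2365.98 × 0.45399 = 1074 lb.
ΣF_y = 0: O_y + T·sin63° − 2600 = 0 → O_y = 2600 − 2365.98 × 0.891007 = 491.9 lb.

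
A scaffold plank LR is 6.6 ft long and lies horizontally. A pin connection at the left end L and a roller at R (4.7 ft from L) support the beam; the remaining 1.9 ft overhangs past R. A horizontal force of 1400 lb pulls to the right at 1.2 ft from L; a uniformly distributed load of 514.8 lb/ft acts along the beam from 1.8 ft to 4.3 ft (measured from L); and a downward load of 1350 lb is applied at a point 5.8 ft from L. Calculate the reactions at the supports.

Resultant of the distributed load: 514.8 × 2.5 = 1287 lb at 3.05 ft from L.
ΣM about L: R_y·4.7 − (514.8·2.5)·3.05 − 1350·5.8 = 0 → R_y = 11755.35/4.7 = 2501.14 ≈ 2501 lb.
ΣF_y = 0: L_y + 2501.14 − 514.8·2.5 − 1350 = 0 → L_y = 135.9 lb.
ΣF_x = 0: L_x + 1400 = 0 → L_x = -1400 lb.

L_x = -1400 lb, L_y = 135.9 lb, R_y = 2501 lb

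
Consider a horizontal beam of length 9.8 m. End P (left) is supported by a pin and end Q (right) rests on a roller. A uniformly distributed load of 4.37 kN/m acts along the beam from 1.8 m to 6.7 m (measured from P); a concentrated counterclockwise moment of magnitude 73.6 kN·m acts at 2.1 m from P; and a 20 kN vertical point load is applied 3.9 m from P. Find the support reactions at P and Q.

Resultant of the distributed load: 4.37 × 4.9 = 21.413 kN at 4.25 m from P.
Moments about P: Q_y·9.8 − (4.37·4.9)·4.25 + 73.6 − 20·3.9 = 0 → Q_y = 95.40525/9.8 = 9.73523 ≈ 9.735 kN.
ΣF_y = 0: P_y + 9.73523 − 4.37·4.9 − 20 = 0 → P_y = 31.68 kN.
ΣF_x = 0: no horizontal applied forces, so P_x = 0.

P_x = 0, P_y = 31.68 kN, Q_y = 9.735 kN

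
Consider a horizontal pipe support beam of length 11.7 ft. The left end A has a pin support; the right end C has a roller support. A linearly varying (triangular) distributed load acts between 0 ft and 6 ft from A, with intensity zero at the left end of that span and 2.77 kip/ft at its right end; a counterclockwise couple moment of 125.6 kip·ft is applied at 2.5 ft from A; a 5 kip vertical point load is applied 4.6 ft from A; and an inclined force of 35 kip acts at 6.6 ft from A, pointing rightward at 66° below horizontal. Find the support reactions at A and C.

Resultant of the triangular load: ½ × 2.77 × 6 = 8.31 kip, acting at 4 ft from A (one-third of the span from the peak).
Taking moments about A: C_y·11.7 − (½·2.77·6)·4 + 125.6 − 5·4.6 − 35·sin66°·6.6 = 0 → C_y = 141.669/11.7 = 12.1085 ≈ 12.11 kip.
ΣF_y = 0: A_y + 12.1085 − ½·2.77·6 − 5 − 35·sin66° = 0 → A_y = 33.18 kip.
ΣF_x = 0: A_x + 35·cos66° = 0 → A_x = -14.24 kip.

A_x = -14.24 kip, A_y = 33.18 kip, C_y = 12.11 kip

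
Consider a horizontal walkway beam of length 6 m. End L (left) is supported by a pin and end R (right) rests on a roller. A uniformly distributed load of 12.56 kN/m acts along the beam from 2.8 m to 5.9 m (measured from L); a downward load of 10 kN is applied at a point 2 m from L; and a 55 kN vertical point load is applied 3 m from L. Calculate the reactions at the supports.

L_x = 0, L_y = 44.87 kN, R_y = 59.06 kN

Resultant of the distributed load: 12.56 × 3.1 = 38.936 kN at 4.35 m from L.
Moments about L: R_y·6 − (12.56·3.1)·4.35 − 10·2 − 55·3 = 0 → R_y = 354.3716/6 = 59.0619 ≈ 59.06 kN.
ΣF_y = 0: L_y + 59.0619 − 12.56·3.1 − 10 − 55 = 0 → L_y = 44.87 kN.
ΣF_x = 0: no horizontal applied forces, so L_x = 0.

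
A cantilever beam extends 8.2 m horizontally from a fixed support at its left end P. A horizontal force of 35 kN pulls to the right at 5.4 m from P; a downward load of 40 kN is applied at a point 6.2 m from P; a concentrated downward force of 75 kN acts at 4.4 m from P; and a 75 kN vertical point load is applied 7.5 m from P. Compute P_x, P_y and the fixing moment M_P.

ΣF_x = 0: P_x + 35 = 0 → P_x = -35.00 kN.
ΣF_y = 0: P_y − 40 − 75 − 75 = 0 → P_y = 190.0 kN.
ΣM about P: M_P − 40·6.2 − 75·4.4 − 75·7.5 = 0 → M_P = 1140 kN·m.

P_x = -35.00 kN, P_y = 190.0 kN, M_P = 1140 kN·m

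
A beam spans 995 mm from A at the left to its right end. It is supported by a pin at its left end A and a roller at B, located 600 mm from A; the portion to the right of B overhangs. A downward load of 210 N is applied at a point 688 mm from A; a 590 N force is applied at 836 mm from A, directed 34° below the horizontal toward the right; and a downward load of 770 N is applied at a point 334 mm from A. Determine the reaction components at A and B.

A_x = -489.1 N, A_y = 180.8 N, B_y = 1129 N

Moments about A: B_y·600 − 210·688 − 590·sin34°·836 − 770·334 = 0 → B_y = 677476/600 = 1129.13 ≈ 1129 N.
ΣF_y = 0: A_y + 1129.13 − 210 − 590·sin34° − 770 = 0 → A_y = 180.8 N.
ΣF_x = 0: A_x + 590·cos34° = 0 → A_x = -489.1 N.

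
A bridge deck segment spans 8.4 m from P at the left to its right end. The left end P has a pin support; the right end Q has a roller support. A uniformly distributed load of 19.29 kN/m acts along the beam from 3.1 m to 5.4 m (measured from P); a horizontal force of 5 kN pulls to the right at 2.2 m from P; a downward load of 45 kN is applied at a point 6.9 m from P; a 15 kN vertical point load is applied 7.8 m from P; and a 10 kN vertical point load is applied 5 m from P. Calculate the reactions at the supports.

P_x = -5.000 kN, P_y = 35.07 kN, Q_y = 79.29 kN

Resultant of the distributed load: 19.29 × 2.3 = 44.367 kN at 4.25 m from P.
Moments about P: Q_y·8.4 − (19.29·2.3)·4.25 − 45·6.9 − 15·7.8 − 10·5 = 0 → Q_y = 666.05975/8.4 = 79.2928 ≈ 79.29 kN.
ΣF_y = 0: P_y + 79.2928 − 19.29·2.3 − 45 − 15 − 10 = 0 → P_y = 35.07 kN.
ΣF_x = 0: P_x + 5 = 0 → P_x = -5.000 kN.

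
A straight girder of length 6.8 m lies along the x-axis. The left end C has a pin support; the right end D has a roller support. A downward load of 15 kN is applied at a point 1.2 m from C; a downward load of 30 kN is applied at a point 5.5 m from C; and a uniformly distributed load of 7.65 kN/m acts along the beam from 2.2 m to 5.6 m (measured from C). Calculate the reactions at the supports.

Resultant of the distributed load: 7.65 × 3.4 = 26.01 kN at 3.9 m from C.
Taking moments about C: D_y·6.8 − 15·1.2 − 30·5.5 − (7.65·3.4)·3.9 = 0 → D_y = 284.439/6.8 = 41.8293 ≈ 41.83 kN.
ΣF_y = 0: C_y + 41.8293 − 15 − 30 − 7.65·3.4 = 0 → C_y = 29.18 kN.
ΣF_x = 0: no horizontal applied forces, so C_x = 0.

C_x = 0, C_y = 29.18 kN, D_y = 41.83 kN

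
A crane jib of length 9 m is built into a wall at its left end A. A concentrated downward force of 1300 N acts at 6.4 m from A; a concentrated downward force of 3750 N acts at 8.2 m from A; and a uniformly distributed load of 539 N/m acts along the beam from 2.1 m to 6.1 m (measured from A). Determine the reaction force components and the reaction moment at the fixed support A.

Resultant of the distributed load: 539 × 4 = 2156 N at 4.1 m from A.
ΣF_x = 0: A_x = 0.
ΣF_y = 0: A_y − 1300 − 3750 − 539·4 = 0 → A_y = 7206 N.
ΣM about A: M_A − 1300·6.4 − 3750·8.2 − (539·4)·4.1 = 0 → M_A = 47910 N·m.

A_x = 0, A_y = 7206 N, M_A = 47910 N·m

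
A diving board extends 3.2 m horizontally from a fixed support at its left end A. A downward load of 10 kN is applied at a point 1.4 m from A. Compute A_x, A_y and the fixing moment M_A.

ΣF_x = 0: A_x = 0.
ΣF_y = 0: A_y − 10 = 0 → A_y = 10.00 kN.
ΣM about A: M_A − 10·1.4 = 0 → M_A = 14.00 kN·m.

A_x = 0, A_y = 10.00 kN, M_A = 14.00 kN·m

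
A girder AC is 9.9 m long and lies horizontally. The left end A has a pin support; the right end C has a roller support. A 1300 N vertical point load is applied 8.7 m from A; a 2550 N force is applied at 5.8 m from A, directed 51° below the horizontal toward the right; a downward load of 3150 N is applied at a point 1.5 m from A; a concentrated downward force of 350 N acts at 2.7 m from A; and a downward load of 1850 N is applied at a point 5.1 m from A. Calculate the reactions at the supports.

A_x = -1605 N, A_y = 4803 N, C_y = 3829 N

Taking moments about A: C_y·9.9 − 1300·8.7 − 2550·sin51°·5.8 − 3150·1.5 − 350·2.7 − 1850·5.1 = 0 → C_y = 37909/9.9 = 3829.19 ≈ 3829 N.
ΣF_y = 0: A_y + 3829.19 − 1300 − 2550·sin51° − 3150 − 350 − 1850 = 0 → A_y = 4803 N.
ΣF_x = 0: A_x + 2550·cos51° = 0 → A_x = -1605 N.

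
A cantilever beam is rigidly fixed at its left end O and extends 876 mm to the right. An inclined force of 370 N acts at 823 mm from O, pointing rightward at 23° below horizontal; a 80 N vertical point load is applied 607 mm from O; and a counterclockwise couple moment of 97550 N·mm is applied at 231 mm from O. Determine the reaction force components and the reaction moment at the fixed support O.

O_x = -340.6 N, O_y = 224.6 N, M_O = 69990 N·mm

ΣF_x = 0: O_x + 370·cos23° = 0 → O_x = -340.6 N.
ΣF_y = 0: O_y − 370·sin23° − 80 = 0 → O_y = 224.6 N.
ΣM about O: M_O − 370·sin23°·823 − 80·607 + 97550 = 0 → M_O = 69990 N·mm.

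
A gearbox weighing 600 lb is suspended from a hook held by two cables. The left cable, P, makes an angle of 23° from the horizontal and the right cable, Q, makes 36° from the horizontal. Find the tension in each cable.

T_P = 566.3 lb, T_Q = 644.3 lb

ΣF_x = 0: −T_P·cos23° + T_Q·cos36° = 0 → T_Q = 1.13781·T_P.
ΣF_y = 0: T_P·sin23° + T_Q·sin36° = 600.
Substitute: T_P·(0.390731 + 1.13781·0.587785) = 600 → T_P = 566.295 ≈ 566.3 lb.
Then T_Q = 1.13781 × 566.295 = 644.3 lb.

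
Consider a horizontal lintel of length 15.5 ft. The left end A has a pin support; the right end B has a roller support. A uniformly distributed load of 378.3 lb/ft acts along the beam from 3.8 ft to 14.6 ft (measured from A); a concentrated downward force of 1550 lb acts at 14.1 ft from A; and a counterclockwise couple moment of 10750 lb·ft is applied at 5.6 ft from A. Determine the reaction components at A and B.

A_x = 0, A_y = 2494 lb, B_y = 3141 lb

Resultant of the distributed load: 378.3 × 10.8 = 4085.64 lb at 9.2 ft from A.
ΣM about A: B_y·15.5 − (378.3·10.8)·9.2 − 1550·14.1 + 10750 = 0 → B_y = 48692.888/15.5 = 3141.48 ≈ 3141 lb.
ΣF_y = 0: A_y + 3141.48 − 378.3·10.8 − 1550 = 0 → A_y = 2494 lb.
ΣF_x = 0: no horizontal applied forces, so A_x = 0.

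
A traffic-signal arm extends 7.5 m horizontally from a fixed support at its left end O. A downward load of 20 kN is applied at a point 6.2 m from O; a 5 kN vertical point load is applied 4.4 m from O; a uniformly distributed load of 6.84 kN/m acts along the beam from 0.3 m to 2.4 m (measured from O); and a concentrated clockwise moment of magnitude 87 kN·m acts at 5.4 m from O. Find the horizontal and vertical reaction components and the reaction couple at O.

Resultant of the distributed load: 6.84 × 2.1 = 14.364 kN at 1.35 m from O.
ΣF_x = 0: O_x = 0.
ΣF_y = 0: O_y − 20 − 5 − 6.84·2.1 = 0 → O_y = 39.36 kN.
ΣM about O: M_O − 20·6.2 − 5·4.4 − (6.84·2.1)·1.35 − 87 = 0 → M_O = 252.4 kN·m.

O_x = 0, O_y = 39.36 kN, M_O = 252.4 kN·m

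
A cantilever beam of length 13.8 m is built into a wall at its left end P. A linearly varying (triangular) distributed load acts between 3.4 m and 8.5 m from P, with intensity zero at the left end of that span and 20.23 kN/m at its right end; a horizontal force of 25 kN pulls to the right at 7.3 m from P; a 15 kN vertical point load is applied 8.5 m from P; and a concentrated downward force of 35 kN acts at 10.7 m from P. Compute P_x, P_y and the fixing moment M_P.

P_x = -25.00 kN, P_y = 101.6 kN, M_P = 852.8 kN·m

Resultant of the triangular load: ½ × 20.23 × 5.1 = 51.5865 kN, acting at 6.8 m from P (one-third of the span from the peak).
ΣF_x = 0: P_x + 25 = 0 → P_x = -25.00 kN.
ΣF_y = 0: P_y − ½·20.23·5.1 − 15 − 35 = 0 → P_y = 101.6 kN.
ΣM about P: M_P − (½·20.23·5.1)·6.8 − 15·8.5 − 35·10.7 = 0 → M_P = 852.8 kN·m.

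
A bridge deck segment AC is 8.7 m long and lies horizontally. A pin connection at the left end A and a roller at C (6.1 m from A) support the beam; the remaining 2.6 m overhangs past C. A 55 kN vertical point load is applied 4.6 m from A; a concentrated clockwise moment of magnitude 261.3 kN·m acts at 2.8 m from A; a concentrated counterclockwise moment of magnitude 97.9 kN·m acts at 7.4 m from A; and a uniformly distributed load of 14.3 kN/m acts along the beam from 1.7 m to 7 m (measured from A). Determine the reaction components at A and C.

A_x = 0, A_y = 8.481 kN, C_y = 122.3 kN

Resultant of the distributed load: 14.3 × 5.3 = 75.79 kN at 4.35 m from A.
Taking moments about A: C_y·6.1 − 55·4.6 − 261.3 + 97.9 − (14.3·5.3)·4.35 = 0 → C_y = 746.0865/6.1 = 122.309 ≈ 122.3 kN.
ΣF_y = 0: A_y + 122.309 − 55 − 14.3·5.3 = 0 → A_y = 8.481 kN.
ΣF_x = 0: no horizontal applied forces, so A_x = 0.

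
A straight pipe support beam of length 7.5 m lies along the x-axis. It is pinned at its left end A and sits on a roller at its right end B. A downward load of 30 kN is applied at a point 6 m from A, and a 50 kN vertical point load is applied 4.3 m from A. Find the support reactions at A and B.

A_x = 0, A_y = 27.33 kN, B_y = 52.67 kN

ΣM about A: B_y·7.5 − 30·6 − 50·4.3 = 0 → B_y = 395/7.5 = 52.6667 ≈ 52.67 kN.
ΣF_y = 0: A_y + 52.6667 − 30 − 50 = 0 → A_y = 27.33 kN.
ΣF_x = 0: no horizontal applied forces, so A_x = 0.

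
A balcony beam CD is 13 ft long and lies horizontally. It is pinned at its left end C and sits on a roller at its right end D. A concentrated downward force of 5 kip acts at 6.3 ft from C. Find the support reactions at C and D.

Moments about C: D_y·13 − 5·6.3 = 0 → D_y = 31.5/13 = 2.42308 ≈ 2.423 kip.
ΣF_y = 0: C_y + 2.42308 − 5 = 0 → C_y = 2.577 kip.
ΣF_x = 0: no horizontal applied forces, so C_x = 0.

C_x = 0, C_y = 2.577 kip, D_y = 2.423 kip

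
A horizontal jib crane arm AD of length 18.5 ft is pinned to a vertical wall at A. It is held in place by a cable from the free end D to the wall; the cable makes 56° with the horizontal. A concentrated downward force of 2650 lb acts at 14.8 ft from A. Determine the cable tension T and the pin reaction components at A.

T = 2557 lb, A_x = 1430 lb, A_y = 530.0 lb

ΣM about A: T·sin56°·18.5 − 2650·14.8 = 0 → T = 39220/(18.5·0.829038) = 2557.18 ≈ 2557 lb.
ΣF_x = 0: A_x − T·cos56° = 0 → A_x = 2557.18 × 0.559193 = 1430 lb.
ΣF_y = 0: A_y + T·sin56° − 2650 = 0 → A_y = 2650 − 2557.18 × 0.829038 = 530.0 lb.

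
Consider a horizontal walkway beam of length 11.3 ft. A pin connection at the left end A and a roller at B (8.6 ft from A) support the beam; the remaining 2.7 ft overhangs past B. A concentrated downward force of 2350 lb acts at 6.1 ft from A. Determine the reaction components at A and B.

A_x = 0, A_y = 683.1 lb, B_y = 1667 lb

Moments about A: B_y·8.6 − 2350·6.1 = 0 → B_y = 14335/8.6 = 1666.86 ≈ 1667 lb.
ΣF_y = 0: A_y + 1666.86 − 2350 = 0 → A_y = 683.1 lb.
ΣF_x = 0: no horizontal applied forces, so A_x = 0.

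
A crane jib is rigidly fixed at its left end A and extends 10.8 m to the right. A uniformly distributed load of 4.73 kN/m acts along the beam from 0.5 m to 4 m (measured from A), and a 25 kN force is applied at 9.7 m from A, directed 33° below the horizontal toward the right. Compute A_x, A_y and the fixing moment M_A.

Resultant of the distributed load: 4.73 × 3.5 = 16.555 kN at 2.25 m from A.
ΣF_x = 0: A_x + 25·cos33° = 0 → A_x = -20.97 kN.
ΣF_y = 0: A_y − 4.73·3.5 − 25·sin33° = 0 → A_y = 30.17 kN.
ΣM about A: M_A − (4.73·3.5)·2.25 − 25·sin33°·9.7 = 0 → M_A = 169.3 kN·m.

A_x = -20.97 kN, A_y = 30.17 kN, M_A = 169.3 kN·m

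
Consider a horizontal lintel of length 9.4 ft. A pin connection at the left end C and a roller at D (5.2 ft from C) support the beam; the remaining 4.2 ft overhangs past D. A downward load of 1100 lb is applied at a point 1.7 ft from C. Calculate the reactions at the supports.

ΣM about C: D_y·5.2 − 1100·1.7 = 0 → D_y = 1870/5.2 = 359.615 ≈ 359.6 lb.
ΣF_y = 0: C_y + 359.615 − 1100 = 0 → C_y = 740.4 lb.
ΣF_x = 0: no horizontal applied forces, so C_x = 0.

C_x = 0, C_y = 740.4 lb, D_y = 359.6 lb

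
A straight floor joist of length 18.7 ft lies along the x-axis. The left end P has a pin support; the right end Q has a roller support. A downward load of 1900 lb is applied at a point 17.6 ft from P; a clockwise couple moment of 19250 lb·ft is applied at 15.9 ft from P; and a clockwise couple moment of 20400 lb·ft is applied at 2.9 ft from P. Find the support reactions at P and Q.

Moments about P: Q_y·18.7 − 1900·17.6 − 19250 − 20400 = 0 → Q_y = 73090/18.7 = 3908.56 ≈ 3909 lb.
ΣF_y = 0: P_y + 3908.56 − 1900 = 0 → P_y = -2009 lb.
ΣF_x = 0: no horizontal applied forces, so P_x = 0.

P_x = 0, P_y = -2009 lb, Q_y = 3909 lb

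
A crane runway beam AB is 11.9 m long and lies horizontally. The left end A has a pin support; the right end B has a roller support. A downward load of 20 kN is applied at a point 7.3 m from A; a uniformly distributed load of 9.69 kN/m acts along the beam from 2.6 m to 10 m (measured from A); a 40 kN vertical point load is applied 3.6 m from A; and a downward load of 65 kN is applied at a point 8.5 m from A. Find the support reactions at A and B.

A_x = 0, A_y = 87.95 kN, B_y = 108.8 kN

Resultant of the distributed load: 9.69 × 7.4 = 71.706 kN at 6.3 m from A.
ΣM about A: B_y·11.9 − 20·7.3 − (9.69·7.4)·6.3 − 40·3.6 − 65·8.5 = 0 → B_y = 1294.2478/11.9 = 108.76 ≈ 108.8 kN.
ΣF_y = 0: A_y + 108.76 − 20 − 9.69·7.4 − 40 − 65 = 0 → A_y = 87.95 kN.
ΣF_x = 0: no horizontal applied forces, so A_x = 0.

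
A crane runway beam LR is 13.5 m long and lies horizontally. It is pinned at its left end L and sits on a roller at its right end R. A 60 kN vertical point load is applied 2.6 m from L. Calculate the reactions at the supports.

L_x = 0, L_y = 48.44 kN, R_y = 11.56 kN

Taking moments about L: R_y·13.5 − 60·2.6 = 0 → R_y = 156/13.5 = 11.5556 ≈ 11.56 kN.
ΣF_y = 0: L_y + 11.5556 − 60 = 0 → L_y = 48.44 kN.
ΣF_x = 0: no horizontal applied forces, so L_x = 0.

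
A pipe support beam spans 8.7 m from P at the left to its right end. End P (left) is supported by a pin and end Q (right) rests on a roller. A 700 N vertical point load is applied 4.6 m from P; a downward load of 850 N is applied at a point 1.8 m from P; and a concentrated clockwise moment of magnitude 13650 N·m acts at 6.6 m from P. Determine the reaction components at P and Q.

P_x = 0, P_y = -564.9 N, Q_y = 2115 N

Taking moments about P: Q_y·8.7 − 700·4.6 − 850·1.8 − 13650 = 0 → Q_y = 18400/8.7 = 2114.94 ≈ 2115 N.
ΣF_y = 0: P_y + 2114.94 − 700 − 850 = 0 → P_y = -564.9 N.
ΣF_x = 0: no horizontal applied forces, so P_x = 0.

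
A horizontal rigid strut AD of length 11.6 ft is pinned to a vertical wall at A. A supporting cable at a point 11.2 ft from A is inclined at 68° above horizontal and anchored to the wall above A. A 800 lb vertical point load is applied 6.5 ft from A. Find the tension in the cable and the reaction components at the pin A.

ΣM about A: T·sin68°·11.2 − 800·6.5 = 0 → T = 5200/(11.2·0.927184) = 500.748 ≈ 500.7 lb.
ΣF_x = 0: A_x − T·cos68° = 0 → A_x = 500.748 × 0.374607 = 187.6 lb.
ΣF_y = 0: A_y + T·sin68° − 800 = 0 → A_y = 800 − 500.748 × 0.927184 = 335.7 lb.

T = 500.7 lb, A_x = 187.6 lb, A_y = 335.7 lb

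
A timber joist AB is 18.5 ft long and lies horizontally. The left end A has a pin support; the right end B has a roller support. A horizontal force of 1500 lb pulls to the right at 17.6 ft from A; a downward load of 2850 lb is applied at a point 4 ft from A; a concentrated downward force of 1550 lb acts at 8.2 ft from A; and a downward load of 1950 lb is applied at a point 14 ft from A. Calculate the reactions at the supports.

Moments about A: B_y·18.5 − 2850·4 − 1550·8.2 − 1950·14 = 0 → B_y = 51410/18.5 = 2778.92 ≈ 2779 lb.
ΣF_y = 0: A_y + 2778.92 − 2850 − 1550 − 1950 = 0 → A_y = 3571 lb.
ΣF_x = 0: A_x + 1500 = 0 → A_x = -1500 lb.

A_x = -1500 lb, A_y = 3571 lb, B_y = 2779 lb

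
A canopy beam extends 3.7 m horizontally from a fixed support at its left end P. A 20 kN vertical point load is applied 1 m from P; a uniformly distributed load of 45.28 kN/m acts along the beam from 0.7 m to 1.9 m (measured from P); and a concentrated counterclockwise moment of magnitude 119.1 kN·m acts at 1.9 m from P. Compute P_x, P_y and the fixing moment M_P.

P_x = 0, P_y = 74.34 kN, M_P = -28.46 kN·m

Resultant of the distributed load: 45.28 × 1.2 = 54.336 kN at 1.3 m from P.
ΣF_x = 0: P_x = 0.
ΣF_y = 0: P_y − 20 − 45.28·1.2 = 0 → P_y = 74.34 kN.
ΣM about P: M_P − 20·1 − (45.28·1.2)·1.3 + 119.1 = 0 → M_P = -28.46 kN·m.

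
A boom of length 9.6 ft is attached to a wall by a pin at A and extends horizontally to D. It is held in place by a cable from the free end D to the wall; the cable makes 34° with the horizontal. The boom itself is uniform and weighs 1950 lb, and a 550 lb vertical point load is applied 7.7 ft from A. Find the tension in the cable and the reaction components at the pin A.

ΣM about A: T·sin34°·9.6 − 1950·4.8 − 550·7.7 = 0 → T = 13595/(9.6·0.559193) = 2532.48 ≈ 2532 lb.
ΣF_x = 0: A_x − T·cos34° = 0 → A_x = 2532.48 × 0.829038 = 2100 lb.
ΣF_y = 0: A_y + T·sin34° − 1950 − 550 = 0 → A_y = 2500 − 2532.48 × 0.559193 = 1084 lb.

T = 2532 lb, A_x = 2100 lb, A_y = 1084 lb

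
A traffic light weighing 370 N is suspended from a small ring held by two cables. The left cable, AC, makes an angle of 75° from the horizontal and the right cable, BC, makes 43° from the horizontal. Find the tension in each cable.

T_AC = 306.5 N, T_BC = 108.5 N

ΣF_x = 0: −T_AC·cos75° + T_BC·cos43° = 0 → T_BC = 0.35389·T_AC.
ΣF_y = 0: T_AC·sin75° + T_BC·sin43° = 370.
Substitute: T_AC·(0.965926 + 0.35389·0.681998) = 370 → T_AC = 306.474 ≈ 306.5 N.
Then T_BC = 0.35389 × 306.474 = 108.5 N.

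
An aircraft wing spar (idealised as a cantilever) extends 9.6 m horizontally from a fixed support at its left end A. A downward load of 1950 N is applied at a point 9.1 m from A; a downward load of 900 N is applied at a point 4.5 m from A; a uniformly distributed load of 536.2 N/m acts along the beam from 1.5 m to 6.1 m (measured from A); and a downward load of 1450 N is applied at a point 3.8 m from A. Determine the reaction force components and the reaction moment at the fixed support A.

Resultant of the distributed load: 536.2 × 4.6 = 2466.52 N at 3.8 m from A.
ΣF_x = 0: A_x = 0.
ΣF_y = 0: A_y − 1950 − 900 − 536.2·4.6 − 1450 = 0 → A_y = 6767 N.
ΣM about A: M_A − 1950·9.1 − 900·4.5 − (536.2·4.6)·3.8 − 1450·3.8 = 0 → M_A = 36680 N·m.

A_x = 0, A_y = 6767 N, M_A = 36680 N·m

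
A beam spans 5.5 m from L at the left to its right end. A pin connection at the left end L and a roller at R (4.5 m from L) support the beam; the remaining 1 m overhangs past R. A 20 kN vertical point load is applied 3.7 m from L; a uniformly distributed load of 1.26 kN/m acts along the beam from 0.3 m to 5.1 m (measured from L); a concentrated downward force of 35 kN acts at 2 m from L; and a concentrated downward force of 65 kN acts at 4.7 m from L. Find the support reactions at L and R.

L_x = 0, L_y = 22.53 kN, R_y = 103.5 kN

Resultant of the distributed load: 1.26 × 4.8 = 6.048 kN at 2.7 m from L.
Taking moments about L: R_y·4.5 − 20·3.7 − (1.26·4.8)·2.7 − 35·2 − 65·4.7 = 0 → R_y = 465.8296/4.5 = 103.518 ≈ 103.5 kN.
ΣF_y = 0: L_y + 103.518 − 20 − 1.26·4.8 − 35 − 65 = 0 → L_y = 22.53 kN.
ΣF_x = 0: no horizontal applied forces, so L_x = 0.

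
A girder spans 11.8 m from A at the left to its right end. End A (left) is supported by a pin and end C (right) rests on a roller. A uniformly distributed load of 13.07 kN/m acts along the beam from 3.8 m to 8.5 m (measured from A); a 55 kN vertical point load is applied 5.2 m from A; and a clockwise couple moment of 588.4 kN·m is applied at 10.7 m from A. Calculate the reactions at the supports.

Resultant of the distributed load: 13.07 × 4.7 = 61.429 kN at 6.15 m from A.
Taking moments about A: C_y·11.8 − (13.07·4.7)·6.15 − 55·5.2 − 588.4 = 0 → C_y = 1252.18835/11.8 = 106.118 ≈ 106.1 kN.
ΣF_y = 0: A_y + 106.118 − 13.07·4.7 − 55 = 0 → A_y = 10.31 kN.
ΣF_x = 0: no horizontal applied forces, so A_x = 0.

A_x = 0, A_y = 10.31 kN, C_y = 106.1 kN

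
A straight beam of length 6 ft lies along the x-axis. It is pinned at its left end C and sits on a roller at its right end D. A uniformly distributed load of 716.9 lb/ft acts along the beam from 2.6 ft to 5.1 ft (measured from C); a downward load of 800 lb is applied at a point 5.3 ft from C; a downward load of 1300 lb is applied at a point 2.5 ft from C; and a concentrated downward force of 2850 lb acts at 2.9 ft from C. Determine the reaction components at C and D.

Resultant of the distributed load: 716.9 × 2.5 = 1792.25 lb at 3.85 ft from C.
Taking moments about C: D_y·6 − (716.9·2.5)·3.85 − 800·5.3 − 1300·2.5 − 2850·2.9 = 0 → D_y = 22655.1625/6 = 3775.86 ≈ 3776 lb.
ΣF_y = 0: C_y + 3775.86 − 716.9·2.5 − 800 − 1300 − 2850 = 0 → C_y = 2966 lb.
ΣF_x = 0: no horizontal applied forces, so C_x = 0.

C_x = 0, C_y = 2966 lb, D_y = 3776 lb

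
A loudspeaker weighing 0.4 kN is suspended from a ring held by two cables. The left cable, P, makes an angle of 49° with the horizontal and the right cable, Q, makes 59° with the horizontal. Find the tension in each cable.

ΣF_x = 0: −T_P·cos49° + T_Q·cos59° = 0 → T_Q = 1.27381·T_P.
ΣF_y = 0: T_P·sin49° + T_Q·sin59° = 0.4.
Substitute: T_P·(0.75471 + 1.27381·0.857167) = 0.4 → T_P = 0.216617 ≈ 0.2166 kN.
Then T_Q = 1.27381 × 0.216617 = 0.2759 kN.

T_P = 0.2166 kN, T_Q = 0.2759 kN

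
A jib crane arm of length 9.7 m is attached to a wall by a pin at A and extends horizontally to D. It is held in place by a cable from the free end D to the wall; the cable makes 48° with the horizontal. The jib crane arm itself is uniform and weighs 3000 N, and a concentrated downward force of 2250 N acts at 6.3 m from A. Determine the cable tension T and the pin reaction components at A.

T = 3985 N, A_x = 2666 N, A_y = 2289 N

ΣM about A: T·sin48°·9.7 − 3000·4.85 − 2250·6.3 = 0 → T = 28725/(9.7·0.743145) = 3984.88 ≈ 3985 N.
ΣF_x = 0: A_x − T·cos48° = 0 → A_x = 3984.88 × 0.669131 = 2666 N.
ΣF_y = 0: A_y + T·sin48° − 3000 − 2250 = 0 → A_y = 5250 − 3984.88 × 0.743145 = 2289 N.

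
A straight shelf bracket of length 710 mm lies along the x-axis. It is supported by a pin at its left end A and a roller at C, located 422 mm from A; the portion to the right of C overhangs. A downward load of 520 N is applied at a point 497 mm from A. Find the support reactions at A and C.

ΣM about A: C_y·422 − 520·497 = 0 → C_y = 258440/422 = 612.417 ≈ 612.4 N.
ΣF_y = 0: A_y + 612.417 − 520 = 0 → A_y = -92.42 N.
ΣF_x = 0: no horizontal applied forces, so A_x = 0.

A_x = 0, A_y = -92.42 N, C_y = 612.4 N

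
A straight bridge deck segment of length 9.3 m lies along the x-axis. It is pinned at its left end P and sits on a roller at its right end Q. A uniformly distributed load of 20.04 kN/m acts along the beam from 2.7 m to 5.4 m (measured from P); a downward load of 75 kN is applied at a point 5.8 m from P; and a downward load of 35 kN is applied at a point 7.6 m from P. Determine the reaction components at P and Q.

P_x = 0, P_y = 65.17 kN, Q_y = 98.94 kN

Resultant of the distributed load: 20.04 × 2.7 = 54.108 kN at 4.05 m from P.
ΣM about P: Q_y·9.3 − (20.04·2.7)·4.05 − 75·5.8 − 35·7.6 = 0 → Q_y = 920.1374/9.3 = 98.9395 ≈ 98.94 kN.
ΣF_y = 0: P_y + 98.9395 − 20.04·2.7 − 75 − 35 = 0 → P_y = 65.17 kN.
ΣF_x = 0: no horizontal applied forces, so P_x = 0.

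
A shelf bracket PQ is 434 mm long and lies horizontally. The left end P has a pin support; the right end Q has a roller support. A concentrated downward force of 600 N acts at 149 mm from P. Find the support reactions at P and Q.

Moments about P: Q_y·434 − 600·149 = 0 → Q_y = 89400/434 = 205.991 ≈ 206.0 N.
ΣF_y = 0: P_y + 205.991 − 600 = 0 → P_y = 394.0 N.
ΣF_x = 0: no horizontal applied forces, so P_x = 0.

P_x = 0, P_y = 394.0 N, Q_y = 206.0 N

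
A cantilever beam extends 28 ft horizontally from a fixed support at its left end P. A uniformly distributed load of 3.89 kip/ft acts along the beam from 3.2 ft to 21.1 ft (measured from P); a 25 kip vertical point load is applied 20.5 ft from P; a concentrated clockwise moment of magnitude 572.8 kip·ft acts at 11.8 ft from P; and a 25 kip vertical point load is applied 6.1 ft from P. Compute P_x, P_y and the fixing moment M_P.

Resultant of the distributed load: 3.89 × 17.9 = 69.631 kip at 12.15 ft from P.
ΣF_x = 0: P_x = 0.
ΣF_y = 0: P_y − 3.89·17.9 − 25 − 25 = 0 → P_y = 119.6 kip.
ΣM about P: M_P − (3.89·17.9)·12.15 − 25·20.5 − 572.8 − 25·6.1 = 0 → M_P = 2084 kip·ft.

P_x = 0, P_y = 119.6 kip, M_P = 2084 kip·ft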